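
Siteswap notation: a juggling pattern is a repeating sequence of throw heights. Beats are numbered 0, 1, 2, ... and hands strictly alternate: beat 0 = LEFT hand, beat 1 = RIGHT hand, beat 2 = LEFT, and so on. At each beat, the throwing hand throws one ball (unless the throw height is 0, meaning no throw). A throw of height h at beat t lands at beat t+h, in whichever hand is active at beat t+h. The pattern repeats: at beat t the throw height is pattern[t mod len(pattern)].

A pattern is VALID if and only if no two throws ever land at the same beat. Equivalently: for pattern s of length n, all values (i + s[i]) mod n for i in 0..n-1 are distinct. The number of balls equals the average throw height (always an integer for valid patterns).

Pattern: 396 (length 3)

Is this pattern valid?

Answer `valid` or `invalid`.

i=0: (i + s[i]) mod n = (0 + 3) mod 3 = 0
i=1: (i + s[i]) mod n = (1 + 9) mod 3 = 1
i=2: (i + s[i]) mod n = (2 + 6) mod 3 = 2
Residues: [0, 1, 2], distinct: True

Answer: valid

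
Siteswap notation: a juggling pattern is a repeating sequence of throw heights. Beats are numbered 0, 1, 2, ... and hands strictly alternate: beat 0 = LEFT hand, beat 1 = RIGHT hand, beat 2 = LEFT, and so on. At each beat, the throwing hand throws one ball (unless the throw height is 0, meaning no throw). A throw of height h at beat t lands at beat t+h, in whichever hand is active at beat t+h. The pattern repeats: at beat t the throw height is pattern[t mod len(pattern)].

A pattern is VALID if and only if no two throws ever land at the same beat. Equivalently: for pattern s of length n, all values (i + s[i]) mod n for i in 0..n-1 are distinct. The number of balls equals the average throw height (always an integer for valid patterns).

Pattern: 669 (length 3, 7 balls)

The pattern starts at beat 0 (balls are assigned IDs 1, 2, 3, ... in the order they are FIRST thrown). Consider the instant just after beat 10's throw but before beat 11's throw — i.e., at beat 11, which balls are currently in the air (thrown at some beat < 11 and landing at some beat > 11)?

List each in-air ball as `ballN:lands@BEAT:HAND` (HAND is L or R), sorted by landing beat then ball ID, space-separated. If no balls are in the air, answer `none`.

Beat 0 (L): throw ball1 h=6 -> lands@6:L; in-air after throw: [b1@6:L]
Beat 1 (R): throw ball2 h=6 -> lands@7:R; in-air after throw: [b1@6:L b2@7:R]
Beat 2 (L): throw ball3 h=9 -> lands@11:R; in-air after throw: [b1@6:L b2@7:R b3@11:R]
Beat 3 (R): throw ball4 h=6 -> lands@9:R; in-air after throw: [b1@6:L b2@7:R b4@9:R b3@11:R]
Beat 4 (L): throw ball5 h=6 -> lands@10:L; in-air after throw: [b1@6:L b2@7:R b4@9:R b5@10:L b3@11:R]
Beat 5 (R): throw ball6 h=9 -> lands@14:L; in-air after throw: [b1@6:L b2@7:R b4@9:R b5@10:L b3@11:R b6@14:L]
Beat 6 (L): throw ball1 h=6 -> lands@12:L; in-air after throw: [b2@7:R b4@9:R b5@10:L b3@11:R b1@12:L b6@14:L]
Beat 7 (R): throw ball2 h=6 -> lands@13:R; in-air after throw: [b4@9:R b5@10:L b3@11:R b1@12:L b2@13:R b6@14:L]
Beat 8 (L): throw ball7 h=9 -> lands@17:R; in-air after throw: [b4@9:R b5@10:L b3@11:R b1@12:L b2@13:R b6@14:L b7@17:R]
Beat 9 (R): throw ball4 h=6 -> lands@15:R; in-air after throw: [b5@10:L b3@11:R b1@12:L b2@13:R b6@14:L b4@15:R b7@17:R]
Beat 10 (L): throw ball5 h=6 -> lands@16:L; in-air after throw: [b3@11:R b1@12:L b2@13:R b6@14:L b4@15:R b5@16:L b7@17:R]
Beat 11 (R): throw ball3 h=9 -> lands@20:L; in-air after throw: [b1@12:L b2@13:R b6@14:L b4@15:R b5@16:L b7@17:R b3@20:L]

Answer: ball1:lands@12:L ball2:lands@13:R ball6:lands@14:L ball4:lands@15:R ball5:lands@16:L ball7:lands@17:R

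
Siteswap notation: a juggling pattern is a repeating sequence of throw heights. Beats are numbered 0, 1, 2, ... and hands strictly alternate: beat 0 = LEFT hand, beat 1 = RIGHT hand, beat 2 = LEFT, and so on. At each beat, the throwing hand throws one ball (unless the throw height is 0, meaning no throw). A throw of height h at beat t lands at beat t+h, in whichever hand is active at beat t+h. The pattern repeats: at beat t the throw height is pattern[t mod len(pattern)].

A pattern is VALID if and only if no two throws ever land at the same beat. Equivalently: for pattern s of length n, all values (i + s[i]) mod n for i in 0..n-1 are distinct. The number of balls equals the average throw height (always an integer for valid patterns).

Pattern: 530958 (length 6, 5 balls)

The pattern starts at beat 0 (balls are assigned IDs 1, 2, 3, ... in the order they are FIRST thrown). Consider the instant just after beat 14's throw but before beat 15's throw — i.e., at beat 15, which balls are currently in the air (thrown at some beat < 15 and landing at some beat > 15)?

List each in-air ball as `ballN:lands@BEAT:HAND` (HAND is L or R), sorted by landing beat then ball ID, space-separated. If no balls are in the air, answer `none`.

Answer: ball1:lands@16:L ball3:lands@17:R ball2:lands@18:L ball4:lands@19:R

Derivation:
Beat 0 (L): throw ball1 h=5 -> lands@5:R; in-air after throw: [b1@5:R]
Beat 1 (R): throw ball2 h=3 -> lands@4:L; in-air after throw: [b2@4:L b1@5:R]
Beat 3 (R): throw ball3 h=9 -> lands@12:L; in-air after throw: [b2@4:L b1@5:R b3@12:L]
Beat 4 (L): throw ball2 h=5 -> lands@9:R; in-air after throw: [b1@5:R b2@9:R b3@12:L]
Beat 5 (R): throw ball1 h=8 -> lands@13:R; in-air after throw: [b2@9:R b3@12:L b1@13:R]
Beat 6 (L): throw ball4 h=5 -> lands@11:R; in-air after throw: [b2@9:R b4@11:R b3@12:L b1@13:R]
Beat 7 (R): throw ball5 h=3 -> lands@10:L; in-air after throw: [b2@9:R b5@10:L b4@11:R b3@12:L b1@13:R]
Beat 9 (R): throw ball2 h=9 -> lands@18:L; in-air after throw: [b5@10:L b4@11:R b3@12:L b1@13:R b2@18:L]
Beat 10 (L): throw ball5 h=5 -> lands@15:R; in-air after throw: [b4@11:R b3@12:L b1@13:R b5@15:R b2@18:L]
Beat 11 (R): throw ball4 h=8 -> lands@19:R; in-air after throw: [b3@12:L b1@13:R b5@15:R b2@18:L b4@19:R]
Beat 12 (L): throw ball3 h=5 -> lands@17:R; in-air after throw: [b1@13:R b5@15:R b3@17:R b2@18:L b4@19:R]
Beat 13 (R): throw ball1 h=3 -> lands@16:L; in-air after throw: [b5@15:R b1@16:L b3@17:R b2@18:L b4@19:R]
Beat 15 (R): throw ball5 h=9 -> lands@24:L; in-air after throw: [b1@16:L b3@17:R b2@18:L b4@19:R b5@24:L]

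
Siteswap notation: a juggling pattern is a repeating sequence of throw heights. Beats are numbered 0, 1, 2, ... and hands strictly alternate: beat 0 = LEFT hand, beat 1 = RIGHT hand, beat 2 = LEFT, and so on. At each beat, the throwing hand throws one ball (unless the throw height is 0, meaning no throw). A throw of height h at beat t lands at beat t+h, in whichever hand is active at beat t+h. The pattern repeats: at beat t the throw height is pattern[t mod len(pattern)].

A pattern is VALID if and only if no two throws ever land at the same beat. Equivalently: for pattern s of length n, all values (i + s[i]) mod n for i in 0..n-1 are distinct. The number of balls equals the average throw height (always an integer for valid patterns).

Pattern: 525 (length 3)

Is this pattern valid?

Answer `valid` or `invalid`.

Answer: valid

Derivation:
i=0: (i + s[i]) mod n = (0 + 5) mod 3 = 2
i=1: (i + s[i]) mod n = (1 + 2) mod 3 = 0
i=2: (i + s[i]) mod n = (2 + 5) mod 3 = 1
Residues: [2, 0, 1], distinct: True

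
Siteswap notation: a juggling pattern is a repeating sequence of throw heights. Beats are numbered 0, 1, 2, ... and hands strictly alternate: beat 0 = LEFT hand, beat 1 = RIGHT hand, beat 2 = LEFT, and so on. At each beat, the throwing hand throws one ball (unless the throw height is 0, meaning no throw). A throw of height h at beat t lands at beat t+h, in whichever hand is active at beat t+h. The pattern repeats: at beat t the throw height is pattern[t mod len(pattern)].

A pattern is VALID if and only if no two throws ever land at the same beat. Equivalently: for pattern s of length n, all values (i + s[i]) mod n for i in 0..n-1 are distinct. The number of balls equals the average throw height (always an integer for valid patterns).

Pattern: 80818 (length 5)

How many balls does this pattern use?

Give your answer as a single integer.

Answer: 5

Derivation:
Pattern = [8, 0, 8, 1, 8], length n = 5
  position 0: throw height = 8, running sum = 8
  position 1: throw height = 0, running sum = 8
  position 2: throw height = 8, running sum = 16
  position 3: throw height = 1, running sum = 17
  position 4: throw height = 8, running sum = 25
Total sum = 25; balls = sum / n = 25 / 5 = 5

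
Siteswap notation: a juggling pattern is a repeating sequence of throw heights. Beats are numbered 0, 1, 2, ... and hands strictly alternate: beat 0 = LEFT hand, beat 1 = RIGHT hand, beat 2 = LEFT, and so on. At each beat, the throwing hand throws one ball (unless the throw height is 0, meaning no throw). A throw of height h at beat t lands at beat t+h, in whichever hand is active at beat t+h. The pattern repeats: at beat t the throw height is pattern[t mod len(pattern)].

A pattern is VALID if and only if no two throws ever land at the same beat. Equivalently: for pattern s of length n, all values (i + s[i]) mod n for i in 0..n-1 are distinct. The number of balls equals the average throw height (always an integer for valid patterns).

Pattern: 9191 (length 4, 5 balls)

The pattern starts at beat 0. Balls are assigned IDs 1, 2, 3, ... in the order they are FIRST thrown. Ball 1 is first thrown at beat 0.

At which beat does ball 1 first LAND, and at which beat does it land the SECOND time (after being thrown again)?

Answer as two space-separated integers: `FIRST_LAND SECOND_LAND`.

Answer: 9 10

Derivation:
Beat 0 (L): throw ball1 h=9 -> lands@9:R; in-air after throw: [b1@9:R]
Beat 1 (R): throw ball2 h=1 -> lands@2:L; in-air after throw: [b2@2:L b1@9:R]
Beat 2 (L): throw ball2 h=9 -> lands@11:R; in-air after throw: [b1@9:R b2@11:R]
Beat 3 (R): throw ball3 h=1 -> lands@4:L; in-air after throw: [b3@4:L b1@9:R b2@11:R]
Beat 4 (L): throw ball3 h=9 -> lands@13:R; in-air after throw: [b1@9:R b2@11:R b3@13:R]
Beat 5 (R): throw ball4 h=1 -> lands@6:L; in-air after throw: [b4@6:L b1@9:R b2@11:R b3@13:R]
Beat 6 (L): throw ball4 h=9 -> lands@15:R; in-air after throw: [b1@9:R b2@11:R b3@13:R b4@15:R]
Beat 7 (R): throw ball5 h=1 -> lands@8:L; in-air after throw: [b5@8:L b1@9:R b2@11:R b3@13:R b4@15:R]
Beat 8 (L): throw ball5 h=9 -> lands@17:R; in-air after throw: [b1@9:R b2@11:R b3@13:R b4@15:R b5@17:R]
Beat 9 (R): throw ball1 h=1 -> lands@10:L; in-air after throw: [b1@10:L b2@11:R b3@13:R b4@15:R b5@17:R]
Beat 10 (L): throw ball1 h=9 -> lands@19:R; in-air after throw: [b2@11:R b3@13:R b4@15:R b5@17:R b1@19:R]
Ball 1: thrown@0 h=9 -> first land @9; rethrown@9 h=1 -> second land @10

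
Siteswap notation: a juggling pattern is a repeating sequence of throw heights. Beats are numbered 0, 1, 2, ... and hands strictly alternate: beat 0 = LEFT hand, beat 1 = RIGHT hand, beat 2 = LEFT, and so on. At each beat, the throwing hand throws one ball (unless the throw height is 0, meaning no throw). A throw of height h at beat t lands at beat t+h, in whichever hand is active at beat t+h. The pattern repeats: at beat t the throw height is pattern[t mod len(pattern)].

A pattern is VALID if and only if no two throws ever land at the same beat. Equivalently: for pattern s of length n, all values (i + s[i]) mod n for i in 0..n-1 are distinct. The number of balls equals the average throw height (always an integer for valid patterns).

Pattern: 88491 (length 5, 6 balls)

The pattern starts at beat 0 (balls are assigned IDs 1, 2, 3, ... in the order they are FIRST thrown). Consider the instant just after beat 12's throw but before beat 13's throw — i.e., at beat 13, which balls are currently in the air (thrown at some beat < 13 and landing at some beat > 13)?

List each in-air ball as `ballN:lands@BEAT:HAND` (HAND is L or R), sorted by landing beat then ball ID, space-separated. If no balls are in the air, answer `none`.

Beat 0 (L): throw ball1 h=8 -> lands@8:L; in-air after throw: [b1@8:L]
Beat 1 (R): throw ball2 h=8 -> lands@9:R; in-air after throw: [b1@8:L b2@9:R]
Beat 2 (L): throw ball3 h=4 -> lands@6:L; in-air after throw: [b3@6:L b1@8:L b2@9:R]
Beat 3 (R): throw ball4 h=9 -> lands@12:L; in-air after throw: [b3@6:L b1@8:L b2@9:R b4@12:L]
Beat 4 (L): throw ball5 h=1 -> lands@5:R; in-air after throw: [b5@5:R b3@6:L b1@8:L b2@9:R b4@12:L]
Beat 5 (R): throw ball5 h=8 -> lands@13:R; in-air after throw: [b3@6:L b1@8:L b2@9:R b4@12:L b5@13:R]
Beat 6 (L): throw ball3 h=8 -> lands@14:L; in-air after throw: [b1@8:L b2@9:R b4@12:L b5@13:R b3@14:L]
Beat 7 (R): throw ball6 h=4 -> lands@11:R; in-air after throw: [b1@8:L b2@9:R b6@11:R b4@12:L b5@13:R b3@14:L]
Beat 8 (L): throw ball1 h=9 -> lands@17:R; in-air after throw: [b2@9:R b6@11:R b4@12:L b5@13:R b3@14:L b1@17:R]
Beat 9 (R): throw ball2 h=1 -> lands@10:L; in-air after throw: [b2@10:L b6@11:R b4@12:L b5@13:R b3@14:L b1@17:R]
Beat 10 (L): throw ball2 h=8 -> lands@18:L; in-air after throw: [b6@11:R b4@12:L b5@13:R b3@14:L b1@17:R b2@18:L]
Beat 11 (R): throw ball6 h=8 -> lands@19:R; in-air after throw: [b4@12:L b5@13:R b3@14:L b1@17:R b2@18:L b6@19:R]
Beat 12 (L): throw ball4 h=4 -> lands@16:L; in-air after throw: [b5@13:R b3@14:L b4@16:L b1@17:R b2@18:L b6@19:R]
Beat 13 (R): throw ball5 h=9 -> lands@22:L; in-air after throw: [b3@14:L b4@16:L b1@17:R b2@18:L b6@19:R b5@22:L]

Answer: ball3:lands@14:L ball4:lands@16:L ball1:lands@17:R ball2:lands@18:L ball6:lands@19:R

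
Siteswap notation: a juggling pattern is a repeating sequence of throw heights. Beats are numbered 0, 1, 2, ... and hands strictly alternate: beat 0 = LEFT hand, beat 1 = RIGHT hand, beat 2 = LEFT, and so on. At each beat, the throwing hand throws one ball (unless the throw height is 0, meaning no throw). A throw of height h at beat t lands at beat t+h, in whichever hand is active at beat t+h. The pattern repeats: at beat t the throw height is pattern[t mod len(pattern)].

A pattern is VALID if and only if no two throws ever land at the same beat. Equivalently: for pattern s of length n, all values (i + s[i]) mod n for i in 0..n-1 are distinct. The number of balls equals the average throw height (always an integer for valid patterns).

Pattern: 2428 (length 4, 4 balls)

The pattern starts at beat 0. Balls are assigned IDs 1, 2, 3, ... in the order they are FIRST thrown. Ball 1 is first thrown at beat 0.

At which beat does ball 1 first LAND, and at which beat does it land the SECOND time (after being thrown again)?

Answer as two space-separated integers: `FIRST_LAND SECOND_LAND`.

Answer: 2 4

Derivation:
Beat 0 (L): throw ball1 h=2 -> lands@2:L; in-air after throw: [b1@2:L]
Beat 1 (R): throw ball2 h=4 -> lands@5:R; in-air after throw: [b1@2:L b2@5:R]
Beat 2 (L): throw ball1 h=2 -> lands@4:L; in-air after throw: [b1@4:L b2@5:R]
Beat 3 (R): throw ball3 h=8 -> lands@11:R; in-air after throw: [b1@4:L b2@5:R b3@11:R]
Beat 4 (L): throw ball1 h=2 -> lands@6:L; in-air after throw: [b2@5:R b1@6:L b3@11:R]
Ball 1: thrown@0 h=2 -> first land @2; rethrown@2 h=2 -> second land @4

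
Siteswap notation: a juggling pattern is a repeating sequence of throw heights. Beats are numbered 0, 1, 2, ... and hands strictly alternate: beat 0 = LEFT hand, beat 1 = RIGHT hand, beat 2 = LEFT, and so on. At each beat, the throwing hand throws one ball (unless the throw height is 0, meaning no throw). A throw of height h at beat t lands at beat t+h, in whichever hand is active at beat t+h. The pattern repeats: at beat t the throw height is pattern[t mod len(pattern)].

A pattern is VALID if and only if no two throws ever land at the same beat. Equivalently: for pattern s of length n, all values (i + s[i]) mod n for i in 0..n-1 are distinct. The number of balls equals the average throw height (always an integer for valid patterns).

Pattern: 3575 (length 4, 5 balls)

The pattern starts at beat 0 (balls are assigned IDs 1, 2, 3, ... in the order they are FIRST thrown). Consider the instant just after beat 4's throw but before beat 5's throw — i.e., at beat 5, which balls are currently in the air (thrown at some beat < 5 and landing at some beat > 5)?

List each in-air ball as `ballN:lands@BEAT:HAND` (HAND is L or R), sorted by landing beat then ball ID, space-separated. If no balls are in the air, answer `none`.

Beat 0 (L): throw ball1 h=3 -> lands@3:R; in-air after throw: [b1@3:R]
Beat 1 (R): throw ball2 h=5 -> lands@6:L; in-air after throw: [b1@3:R b2@6:L]
Beat 2 (L): throw ball3 h=7 -> lands@9:R; in-air after throw: [b1@3:R b2@6:L b3@9:R]
Beat 3 (R): throw ball1 h=5 -> lands@8:L; in-air after throw: [b2@6:L b1@8:L b3@9:R]
Beat 4 (L): throw ball4 h=3 -> lands@7:R; in-air after throw: [b2@6:L b4@7:R b1@8:L b3@9:R]
Beat 5 (R): throw ball5 h=5 -> lands@10:L; in-air after throw: [b2@6:L b4@7:R b1@8:L b3@9:R b5@10:L]

Answer: ball2:lands@6:L ball4:lands@7:R ball1:lands@8:L ball3:lands@9:R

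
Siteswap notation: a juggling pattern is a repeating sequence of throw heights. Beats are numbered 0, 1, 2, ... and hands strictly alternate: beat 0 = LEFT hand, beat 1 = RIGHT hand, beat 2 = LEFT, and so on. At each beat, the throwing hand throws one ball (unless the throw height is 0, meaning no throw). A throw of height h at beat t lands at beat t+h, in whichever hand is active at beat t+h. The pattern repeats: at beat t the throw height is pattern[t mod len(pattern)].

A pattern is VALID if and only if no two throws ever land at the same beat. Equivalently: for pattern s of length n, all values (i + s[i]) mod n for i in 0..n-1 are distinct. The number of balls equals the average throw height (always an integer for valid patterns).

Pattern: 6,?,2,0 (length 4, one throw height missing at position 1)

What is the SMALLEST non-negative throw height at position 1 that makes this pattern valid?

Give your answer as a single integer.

Answer: 0

Derivation:
i=0: (0 + 6) mod 4 = 2
i=1: s[i]=? (unknown)
i=2: (2 + 2) mod 4 = 0
i=3: (3 + 0) mod 4 = 3
Known residues: [0, 2, 3]; need a permutation of 0..3, so missing residue r = 1
Need (1 + s) mod 4 = 1; smallest s = (1 - 1) mod 4 = 0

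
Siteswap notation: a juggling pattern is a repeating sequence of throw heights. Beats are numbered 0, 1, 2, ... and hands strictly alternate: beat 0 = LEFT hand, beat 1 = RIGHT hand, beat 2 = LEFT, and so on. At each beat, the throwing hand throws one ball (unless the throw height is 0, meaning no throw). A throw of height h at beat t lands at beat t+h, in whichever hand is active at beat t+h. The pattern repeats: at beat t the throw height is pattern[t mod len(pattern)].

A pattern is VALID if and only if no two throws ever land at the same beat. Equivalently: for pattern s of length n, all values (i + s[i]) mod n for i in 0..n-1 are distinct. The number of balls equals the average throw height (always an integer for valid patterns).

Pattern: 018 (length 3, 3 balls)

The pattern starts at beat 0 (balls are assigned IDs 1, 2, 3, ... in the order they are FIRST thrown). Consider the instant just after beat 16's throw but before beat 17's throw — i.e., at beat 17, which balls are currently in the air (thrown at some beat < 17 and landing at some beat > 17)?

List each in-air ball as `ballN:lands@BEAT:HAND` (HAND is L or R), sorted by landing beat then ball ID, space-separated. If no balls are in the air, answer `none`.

Answer: ball1:lands@19:R ball2:lands@22:L

Derivation:
Beat 1 (R): throw ball1 h=1 -> lands@2:L; in-air after throw: [b1@2:L]
Beat 2 (L): throw ball1 h=8 -> lands@10:L; in-air after throw: [b1@10:L]
Beat 4 (L): throw ball2 h=1 -> lands@5:R; in-air after throw: [b2@5:R b1@10:L]
Beat 5 (R): throw ball2 h=8 -> lands@13:R; in-air after throw: [b1@10:L b2@13:R]
Beat 7 (R): throw ball3 h=1 -> lands@8:L; in-air after throw: [b3@8:L b1@10:L b2@13:R]
Beat 8 (L): throw ball3 h=8 -> lands@16:L; in-air after throw: [b1@10:L b2@13:R b3@16:L]
Beat 10 (L): throw ball1 h=1 -> lands@11:R; in-air after throw: [b1@11:R b2@13:R b3@16:L]
Beat 11 (R): throw ball1 h=8 -> lands@19:R; in-air after throw: [b2@13:R b3@16:L b1@19:R]
Beat 13 (R): throw ball2 h=1 -> lands@14:L; in-air after throw: [b2@14:L b3@16:L b1@19:R]
Beat 14 (L): throw ball2 h=8 -> lands@22:L; in-air after throw: [b3@16:L b1@19:R b2@22:L]
Beat 16 (L): throw ball3 h=1 -> lands@17:R; in-air after throw: [b3@17:R b1@19:R b2@22:L]
Beat 17 (R): throw ball3 h=8 -> lands@25:R; in-air after throw: [b1@19:R b2@22:L b3@25:R]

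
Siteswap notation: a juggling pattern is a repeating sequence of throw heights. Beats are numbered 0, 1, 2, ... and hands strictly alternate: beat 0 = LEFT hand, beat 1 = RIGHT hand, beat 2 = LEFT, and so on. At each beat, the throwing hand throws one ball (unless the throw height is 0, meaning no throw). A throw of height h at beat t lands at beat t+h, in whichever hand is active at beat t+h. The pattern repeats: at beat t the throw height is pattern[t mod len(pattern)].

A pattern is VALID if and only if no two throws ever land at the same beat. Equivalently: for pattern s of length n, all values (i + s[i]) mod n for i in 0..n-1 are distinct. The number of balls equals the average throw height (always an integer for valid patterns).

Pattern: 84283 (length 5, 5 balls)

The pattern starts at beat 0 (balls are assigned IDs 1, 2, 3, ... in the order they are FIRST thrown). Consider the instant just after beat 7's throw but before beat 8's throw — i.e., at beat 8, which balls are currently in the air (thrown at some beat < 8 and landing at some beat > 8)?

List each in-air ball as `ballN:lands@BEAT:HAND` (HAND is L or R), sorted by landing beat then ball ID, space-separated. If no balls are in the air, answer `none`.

Beat 0 (L): throw ball1 h=8 -> lands@8:L; in-air after throw: [b1@8:L]
Beat 1 (R): throw ball2 h=4 -> lands@5:R; in-air after throw: [b2@5:R b1@8:L]
Beat 2 (L): throw ball3 h=2 -> lands@4:L; in-air after throw: [b3@4:L b2@5:R b1@8:L]
Beat 3 (R): throw ball4 h=8 -> lands@11:R; in-air after throw: [b3@4:L b2@5:R b1@8:L b4@11:R]
Beat 4 (L): throw ball3 h=3 -> lands@7:R; in-air after throw: [b2@5:R b3@7:R b1@8:L b4@11:R]
Beat 5 (R): throw ball2 h=8 -> lands@13:R; in-air after throw: [b3@7:R b1@8:L b4@11:R b2@13:R]
Beat 6 (L): throw ball5 h=4 -> lands@10:L; in-air after throw: [b3@7:R b1@8:L b5@10:L b4@11:R b2@13:R]
Beat 7 (R): throw ball3 h=2 -> lands@9:R; in-air after throw: [b1@8:L b3@9:R b5@10:L b4@11:R b2@13:R]
Beat 8 (L): throw ball1 h=8 -> lands@16:L; in-air after throw: [b3@9:R b5@10:L b4@11:R b2@13:R b1@16:L]

Answer: ball3:lands@9:R ball5:lands@10:L ball4:lands@11:R ball2:lands@13:R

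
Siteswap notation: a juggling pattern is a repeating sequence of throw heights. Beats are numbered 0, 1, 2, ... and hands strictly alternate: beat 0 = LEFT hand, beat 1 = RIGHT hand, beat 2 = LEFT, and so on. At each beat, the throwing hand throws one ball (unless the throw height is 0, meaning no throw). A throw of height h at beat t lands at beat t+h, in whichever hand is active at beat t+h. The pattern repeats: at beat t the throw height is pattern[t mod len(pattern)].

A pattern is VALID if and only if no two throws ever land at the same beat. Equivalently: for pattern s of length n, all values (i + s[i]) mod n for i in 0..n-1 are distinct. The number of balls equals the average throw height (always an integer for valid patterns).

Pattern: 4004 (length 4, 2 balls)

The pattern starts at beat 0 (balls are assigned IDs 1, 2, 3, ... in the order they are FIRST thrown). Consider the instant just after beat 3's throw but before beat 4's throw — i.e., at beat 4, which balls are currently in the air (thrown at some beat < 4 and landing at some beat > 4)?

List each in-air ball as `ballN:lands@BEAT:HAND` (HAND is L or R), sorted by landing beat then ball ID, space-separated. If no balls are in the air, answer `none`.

Answer: ball2:lands@7:R

Derivation:
Beat 0 (L): throw ball1 h=4 -> lands@4:L; in-air after throw: [b1@4:L]
Beat 3 (R): throw ball2 h=4 -> lands@7:R; in-air after throw: [b1@4:L b2@7:R]
Beat 4 (L): throw ball1 h=4 -> lands@8:L; in-air after throw: [b2@7:R b1@8:L]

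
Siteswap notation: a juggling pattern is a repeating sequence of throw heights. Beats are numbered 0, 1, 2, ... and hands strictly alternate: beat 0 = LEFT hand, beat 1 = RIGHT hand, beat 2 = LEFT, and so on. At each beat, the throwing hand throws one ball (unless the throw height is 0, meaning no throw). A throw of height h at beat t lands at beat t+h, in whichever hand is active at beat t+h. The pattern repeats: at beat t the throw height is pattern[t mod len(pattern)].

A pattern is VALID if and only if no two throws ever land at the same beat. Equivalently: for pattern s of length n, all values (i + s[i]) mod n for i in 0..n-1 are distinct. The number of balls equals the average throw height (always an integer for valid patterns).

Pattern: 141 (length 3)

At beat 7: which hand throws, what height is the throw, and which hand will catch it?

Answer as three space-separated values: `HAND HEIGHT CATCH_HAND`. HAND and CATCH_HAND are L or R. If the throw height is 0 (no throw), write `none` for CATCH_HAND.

Answer: R 4 R

Derivation:
Beat 7: 7 mod 2 = 1, so hand = R
Throw height = pattern[7 mod 3] = pattern[1] = 4
Lands at beat 7+4=11, 11 mod 2 = 1, so catch hand = R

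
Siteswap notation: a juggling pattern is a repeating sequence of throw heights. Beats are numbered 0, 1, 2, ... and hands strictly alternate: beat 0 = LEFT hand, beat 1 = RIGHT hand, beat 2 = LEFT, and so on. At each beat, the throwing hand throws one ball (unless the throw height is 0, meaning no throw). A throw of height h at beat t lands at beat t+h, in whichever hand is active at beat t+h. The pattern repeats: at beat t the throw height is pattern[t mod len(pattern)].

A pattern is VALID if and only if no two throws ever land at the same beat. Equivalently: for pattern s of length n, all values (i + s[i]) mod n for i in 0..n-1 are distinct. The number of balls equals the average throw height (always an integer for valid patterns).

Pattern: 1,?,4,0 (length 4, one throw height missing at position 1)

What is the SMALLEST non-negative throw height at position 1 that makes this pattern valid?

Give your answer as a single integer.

Answer: 3

Derivation:
i=0: (0 + 1) mod 4 = 1
i=1: s[i]=? (unknown)
i=2: (2 + 4) mod 4 = 2
i=3: (3 + 0) mod 4 = 3
Known residues: [1, 2, 3]; need a permutation of 0..3, so missing residue r = 0
Need (1 + s) mod 4 = 0; smallest s = (0 - 1) mod 4 = 3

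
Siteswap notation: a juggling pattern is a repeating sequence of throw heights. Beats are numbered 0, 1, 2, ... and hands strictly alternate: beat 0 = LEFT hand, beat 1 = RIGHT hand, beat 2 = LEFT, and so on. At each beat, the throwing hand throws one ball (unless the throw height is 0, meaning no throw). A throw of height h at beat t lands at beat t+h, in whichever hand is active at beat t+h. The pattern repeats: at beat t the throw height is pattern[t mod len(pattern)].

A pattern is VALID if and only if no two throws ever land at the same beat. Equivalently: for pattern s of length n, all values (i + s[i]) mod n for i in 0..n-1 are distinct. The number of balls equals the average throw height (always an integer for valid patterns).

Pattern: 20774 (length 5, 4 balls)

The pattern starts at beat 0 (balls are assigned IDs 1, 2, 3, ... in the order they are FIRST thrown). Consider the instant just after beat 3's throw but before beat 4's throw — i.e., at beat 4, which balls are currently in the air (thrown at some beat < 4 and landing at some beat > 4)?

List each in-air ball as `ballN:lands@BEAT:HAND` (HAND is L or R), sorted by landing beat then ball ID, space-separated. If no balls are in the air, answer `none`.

Beat 0 (L): throw ball1 h=2 -> lands@2:L; in-air after throw: [b1@2:L]
Beat 2 (L): throw ball1 h=7 -> lands@9:R; in-air after throw: [b1@9:R]
Beat 3 (R): throw ball2 h=7 -> lands@10:L; in-air after throw: [b1@9:R b2@10:L]
Beat 4 (L): throw ball3 h=4 -> lands@8:L; in-air after throw: [b3@8:L b1@9:R b2@10:L]

Answer: ball1:lands@9:R ball2:lands@10:L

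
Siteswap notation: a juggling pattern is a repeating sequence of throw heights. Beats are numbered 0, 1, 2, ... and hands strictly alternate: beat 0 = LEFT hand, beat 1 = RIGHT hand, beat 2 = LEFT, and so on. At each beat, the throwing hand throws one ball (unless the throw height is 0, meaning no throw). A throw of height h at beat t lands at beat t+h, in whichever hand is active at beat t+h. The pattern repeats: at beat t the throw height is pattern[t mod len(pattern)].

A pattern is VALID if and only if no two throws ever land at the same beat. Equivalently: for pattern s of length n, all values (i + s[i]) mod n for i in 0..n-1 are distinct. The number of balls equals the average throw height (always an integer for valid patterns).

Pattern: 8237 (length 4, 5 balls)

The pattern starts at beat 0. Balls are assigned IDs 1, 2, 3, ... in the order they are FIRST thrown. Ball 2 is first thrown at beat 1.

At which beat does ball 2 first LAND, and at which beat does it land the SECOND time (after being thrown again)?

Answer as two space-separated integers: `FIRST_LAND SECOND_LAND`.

Beat 0 (L): throw ball1 h=8 -> lands@8:L; in-air after throw: [b1@8:L]
Beat 1 (R): throw ball2 h=2 -> lands@3:R; in-air after throw: [b2@3:R b1@8:L]
Beat 2 (L): throw ball3 h=3 -> lands@5:R; in-air after throw: [b2@3:R b3@5:R b1@8:L]
Beat 3 (R): throw ball2 h=7 -> lands@10:L; in-air after throw: [b3@5:R b1@8:L b2@10:L]
Beat 4 (L): throw ball4 h=8 -> lands@12:L; in-air after throw: [b3@5:R b1@8:L b2@10:L b4@12:L]
Beat 5 (R): throw ball3 h=2 -> lands@7:R; in-air after throw: [b3@7:R b1@8:L b2@10:L b4@12:L]
Beat 6 (L): throw ball5 h=3 -> lands@9:R; in-air after throw: [b3@7:R b1@8:L b5@9:R b2@10:L b4@12:L]
Beat 7 (R): throw ball3 h=7 -> lands@14:L; in-air after throw: [b1@8:L b5@9:R b2@10:L b4@12:L b3@14:L]
Beat 8 (L): throw ball1 h=8 -> lands@16:L; in-air after throw: [b5@9:R b2@10:L b4@12:L b3@14:L b1@16:L]
Beat 9 (R): throw ball5 h=2 -> lands@11:R; in-air after throw: [b2@10:L b5@11:R b4@12:L b3@14:L b1@16:L]
Beat 10 (L): throw ball2 h=3 -> lands@13:R; in-air after throw: [b5@11:R b4@12:L b2@13:R b3@14:L b1@16:L]
Ball 2: thrown@1 h=2 -> first land @3; rethrown@3 h=7 -> second land @10

Answer: 3 10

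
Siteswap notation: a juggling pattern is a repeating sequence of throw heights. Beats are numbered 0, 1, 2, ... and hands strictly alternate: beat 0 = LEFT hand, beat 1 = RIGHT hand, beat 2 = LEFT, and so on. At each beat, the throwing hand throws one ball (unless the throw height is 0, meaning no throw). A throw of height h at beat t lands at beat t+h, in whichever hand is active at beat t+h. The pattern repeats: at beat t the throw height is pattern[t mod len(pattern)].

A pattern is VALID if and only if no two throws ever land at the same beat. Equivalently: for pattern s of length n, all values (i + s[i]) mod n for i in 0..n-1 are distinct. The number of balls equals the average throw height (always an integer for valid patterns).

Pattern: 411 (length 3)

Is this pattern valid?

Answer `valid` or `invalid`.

Answer: valid

Derivation:
i=0: (i + s[i]) mod n = (0 + 4) mod 3 = 1
i=1: (i + s[i]) mod n = (1 + 1) mod 3 = 2
i=2: (i + s[i]) mod n = (2 + 1) mod 3 = 0
Residues: [1, 2, 0], distinct: True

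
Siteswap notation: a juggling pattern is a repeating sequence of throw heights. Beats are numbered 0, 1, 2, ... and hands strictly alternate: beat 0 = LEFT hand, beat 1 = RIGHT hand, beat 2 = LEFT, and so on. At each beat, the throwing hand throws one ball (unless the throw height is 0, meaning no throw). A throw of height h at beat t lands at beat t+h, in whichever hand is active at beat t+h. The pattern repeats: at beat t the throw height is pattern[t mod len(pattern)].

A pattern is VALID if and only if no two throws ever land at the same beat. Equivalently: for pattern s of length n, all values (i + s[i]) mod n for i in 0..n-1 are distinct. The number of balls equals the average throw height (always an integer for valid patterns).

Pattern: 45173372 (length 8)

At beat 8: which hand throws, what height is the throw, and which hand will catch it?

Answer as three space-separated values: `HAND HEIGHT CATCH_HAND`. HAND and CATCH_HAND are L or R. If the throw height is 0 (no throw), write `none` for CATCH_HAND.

Answer: L 4 L

Derivation:
Beat 8: 8 mod 2 = 0, so hand = L
Throw height = pattern[8 mod 8] = pattern[0] = 4
Lands at beat 8+4=12, 12 mod 2 = 0, so catch hand = L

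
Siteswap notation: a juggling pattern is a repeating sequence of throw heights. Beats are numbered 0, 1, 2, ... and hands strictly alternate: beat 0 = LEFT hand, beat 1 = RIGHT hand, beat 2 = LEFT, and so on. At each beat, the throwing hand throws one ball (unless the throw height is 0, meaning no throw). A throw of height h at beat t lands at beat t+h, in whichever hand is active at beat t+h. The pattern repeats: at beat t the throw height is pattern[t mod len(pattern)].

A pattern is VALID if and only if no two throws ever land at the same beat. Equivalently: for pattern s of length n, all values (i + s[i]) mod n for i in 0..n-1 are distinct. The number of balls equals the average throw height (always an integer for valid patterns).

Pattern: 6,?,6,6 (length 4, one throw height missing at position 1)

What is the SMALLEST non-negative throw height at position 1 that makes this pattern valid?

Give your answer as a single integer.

Answer: 2

Derivation:
i=0: (0 + 6) mod 4 = 2
i=1: s[i]=? (unknown)
i=2: (2 + 6) mod 4 = 0
i=3: (3 + 6) mod 4 = 1
Known residues: [0, 1, 2]; need a permutation of 0..3, so missing residue r = 3
Need (1 + s) mod 4 = 3; smallest s = (3 - 1) mod 4 = 2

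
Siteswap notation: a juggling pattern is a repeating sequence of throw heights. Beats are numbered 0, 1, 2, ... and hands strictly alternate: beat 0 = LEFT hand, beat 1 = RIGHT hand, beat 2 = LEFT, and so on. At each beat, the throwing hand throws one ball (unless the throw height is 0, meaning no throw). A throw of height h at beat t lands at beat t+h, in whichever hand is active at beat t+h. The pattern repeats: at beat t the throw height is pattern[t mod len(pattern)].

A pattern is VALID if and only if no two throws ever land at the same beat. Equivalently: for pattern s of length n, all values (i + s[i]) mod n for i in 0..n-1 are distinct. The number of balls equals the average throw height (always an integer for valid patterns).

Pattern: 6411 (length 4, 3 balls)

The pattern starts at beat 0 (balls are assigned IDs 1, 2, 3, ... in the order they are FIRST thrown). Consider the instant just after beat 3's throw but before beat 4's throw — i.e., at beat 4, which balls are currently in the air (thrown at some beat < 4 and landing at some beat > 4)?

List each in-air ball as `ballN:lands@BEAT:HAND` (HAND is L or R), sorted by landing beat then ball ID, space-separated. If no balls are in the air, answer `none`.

Beat 0 (L): throw ball1 h=6 -> lands@6:L; in-air after throw: [b1@6:L]
Beat 1 (R): throw ball2 h=4 -> lands@5:R; in-air after throw: [b2@5:R b1@6:L]
Beat 2 (L): throw ball3 h=1 -> lands@3:R; in-air after throw: [b3@3:R b2@5:R b1@6:L]
Beat 3 (R): throw ball3 h=1 -> lands@4:L; in-air after throw: [b3@4:L b2@5:R b1@6:L]
Beat 4 (L): throw ball3 h=6 -> lands@10:L; in-air after throw: [b2@5:R b1@6:L b3@10:L]

Answer: ball2:lands@5:R ball1:lands@6:L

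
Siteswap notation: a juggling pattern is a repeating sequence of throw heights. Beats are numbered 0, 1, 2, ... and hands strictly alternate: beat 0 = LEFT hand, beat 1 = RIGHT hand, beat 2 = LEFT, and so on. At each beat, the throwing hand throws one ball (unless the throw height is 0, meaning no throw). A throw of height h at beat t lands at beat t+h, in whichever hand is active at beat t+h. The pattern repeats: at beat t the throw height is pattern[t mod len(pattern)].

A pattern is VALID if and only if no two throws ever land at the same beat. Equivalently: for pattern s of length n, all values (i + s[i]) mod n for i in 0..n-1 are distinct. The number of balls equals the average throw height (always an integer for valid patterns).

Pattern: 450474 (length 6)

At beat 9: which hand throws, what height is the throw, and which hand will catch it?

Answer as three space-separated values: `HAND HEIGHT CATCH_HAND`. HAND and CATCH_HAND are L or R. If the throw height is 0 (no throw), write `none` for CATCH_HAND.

Beat 9: 9 mod 2 = 1, so hand = R
Throw height = pattern[9 mod 6] = pattern[3] = 4
Lands at beat 9+4=13, 13 mod 2 = 1, so catch hand = R

Answer: R 4 R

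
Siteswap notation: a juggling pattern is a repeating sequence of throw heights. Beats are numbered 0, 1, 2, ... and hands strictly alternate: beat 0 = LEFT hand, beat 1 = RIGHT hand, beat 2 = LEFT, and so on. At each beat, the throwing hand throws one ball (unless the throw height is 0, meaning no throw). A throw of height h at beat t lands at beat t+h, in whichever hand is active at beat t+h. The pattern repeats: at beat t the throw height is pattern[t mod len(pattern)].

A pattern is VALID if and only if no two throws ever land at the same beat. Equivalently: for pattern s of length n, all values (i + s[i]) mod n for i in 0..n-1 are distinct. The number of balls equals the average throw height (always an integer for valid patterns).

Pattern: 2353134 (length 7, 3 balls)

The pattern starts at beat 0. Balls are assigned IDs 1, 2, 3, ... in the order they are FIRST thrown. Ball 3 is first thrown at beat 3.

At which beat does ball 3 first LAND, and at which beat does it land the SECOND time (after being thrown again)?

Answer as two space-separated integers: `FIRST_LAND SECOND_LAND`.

Beat 0 (L): throw ball1 h=2 -> lands@2:L; in-air after throw: [b1@2:L]
Beat 1 (R): throw ball2 h=3 -> lands@4:L; in-air after throw: [b1@2:L b2@4:L]
Beat 2 (L): throw ball1 h=5 -> lands@7:R; in-air after throw: [b2@4:L b1@7:R]
Beat 3 (R): throw ball3 h=3 -> lands@6:L; in-air after throw: [b2@4:L b3@6:L b1@7:R]
Beat 4 (L): throw ball2 h=1 -> lands@5:R; in-air after throw: [b2@5:R b3@6:L b1@7:R]
Beat 5 (R): throw ball2 h=3 -> lands@8:L; in-air after throw: [b3@6:L b1@7:R b2@8:L]
Beat 6 (L): throw ball3 h=4 -> lands@10:L; in-air after throw: [b1@7:R b2@8:L b3@10:L]
Beat 7 (R): throw ball1 h=2 -> lands@9:R; in-air after throw: [b2@8:L b1@9:R b3@10:L]
Beat 8 (L): throw ball2 h=3 -> lands@11:R; in-air after throw: [b1@9:R b3@10:L b2@11:R]
Beat 9 (R): throw ball1 h=5 -> lands@14:L; in-air after throw: [b3@10:L b2@11:R b1@14:L]
Beat 10 (L): throw ball3 h=3 -> lands@13:R; in-air after throw: [b2@11:R b3@13:R b1@14:L]
Ball 3: thrown@3 h=3 -> first land @6; rethrown@6 h=4 -> second land @10

Answer: 6 10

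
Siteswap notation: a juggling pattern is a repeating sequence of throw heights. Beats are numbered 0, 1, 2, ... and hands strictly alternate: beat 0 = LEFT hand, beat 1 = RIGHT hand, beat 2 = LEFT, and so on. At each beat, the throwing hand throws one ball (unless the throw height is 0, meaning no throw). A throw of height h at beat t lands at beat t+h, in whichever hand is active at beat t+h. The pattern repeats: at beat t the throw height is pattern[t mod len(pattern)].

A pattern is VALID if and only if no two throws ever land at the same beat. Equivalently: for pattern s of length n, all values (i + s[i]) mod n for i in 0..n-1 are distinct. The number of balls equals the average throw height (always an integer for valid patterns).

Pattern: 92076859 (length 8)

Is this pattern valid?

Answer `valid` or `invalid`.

Answer: invalid

Derivation:
i=0: (i + s[i]) mod n = (0 + 9) mod 8 = 1
i=1: (i + s[i]) mod n = (1 + 2) mod 8 = 3
i=2: (i + s[i]) mod n = (2 + 0) mod 8 = 2
i=3: (i + s[i]) mod n = (3 + 7) mod 8 = 2
i=4: (i + s[i]) mod n = (4 + 6) mod 8 = 2
i=5: (i + s[i]) mod n = (5 + 8) mod 8 = 5
i=6: (i + s[i]) mod n = (6 + 5) mod 8 = 3
i=7: (i + s[i]) mod n = (7 + 9) mod 8 = 0
Residues: [1, 3, 2, 2, 2, 5, 3, 0], distinct: False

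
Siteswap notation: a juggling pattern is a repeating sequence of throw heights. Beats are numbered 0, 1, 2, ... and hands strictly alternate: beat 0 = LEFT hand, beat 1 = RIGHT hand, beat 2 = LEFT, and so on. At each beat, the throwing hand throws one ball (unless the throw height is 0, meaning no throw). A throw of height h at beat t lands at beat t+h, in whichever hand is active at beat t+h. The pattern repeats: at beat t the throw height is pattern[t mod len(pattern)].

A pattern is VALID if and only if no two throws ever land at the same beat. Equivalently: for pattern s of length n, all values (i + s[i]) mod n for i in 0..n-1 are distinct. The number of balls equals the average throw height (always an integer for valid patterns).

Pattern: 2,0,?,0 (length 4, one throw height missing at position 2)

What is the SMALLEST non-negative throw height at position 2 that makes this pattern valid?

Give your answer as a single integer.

i=0: (0 + 2) mod 4 = 2
i=1: (1 + 0) mod 4 = 1
i=2: s[i]=? (unknown)
i=3: (3 + 0) mod 4 = 3
Known residues: [1, 2, 3]; need a permutation of 0..3, so missing residue r = 0
Need (2 + s) mod 4 = 0; smallest s = (0 - 2) mod 4 = 2

Answer: 2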